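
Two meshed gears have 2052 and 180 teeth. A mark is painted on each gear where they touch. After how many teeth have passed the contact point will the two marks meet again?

They coincide at every common multiple of the periods; the first is the LCM.
2052 = 2^2 × 3^3 × 19
180 = 2^2 × 3^2 × 5
LCM(2052, 180) = 2^2 × 3^3 × 5 × 19 = 10260.

10260 teeth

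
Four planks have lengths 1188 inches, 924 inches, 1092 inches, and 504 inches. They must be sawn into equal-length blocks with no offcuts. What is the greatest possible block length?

12 inches

This is the greatest common divisor of 1188, 924, 1092, and 504.
1188 = 2^2 × 3^3 × 11
924 = 2^2 × 3 × 7 × 11
1092 = 2^2 × 3 × 7 × 13
504 = 2^3 × 3^2 × 7
gcd(1188, 924, 1092, 504) = 2^2 × 3 = 12.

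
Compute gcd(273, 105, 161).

7

273 = 3 × 7 × 13
105 = 3 × 5 × 7
161 = 7 × 23
gcd(273, 105, 161) = 7.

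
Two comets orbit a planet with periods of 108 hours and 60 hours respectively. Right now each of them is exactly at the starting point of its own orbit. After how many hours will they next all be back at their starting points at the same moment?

540 hours

They coincide at every common multiple of the periods; the first is the LCM.
108 = 2^2 × 3^3
60 = 2^2 × 3 × 5
LCM(108, 60) = 2^2 × 3^3 × 5 = 540.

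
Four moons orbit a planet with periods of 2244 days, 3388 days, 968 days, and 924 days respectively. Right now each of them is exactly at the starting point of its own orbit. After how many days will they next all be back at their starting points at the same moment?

We need the least common multiple of the intervals.
2244 = 2^2 × 3 × 11 × 17
3388 = 2^2 × 7 × 11^2
968 = 2^3 × 11^2
924 = 2^2 × 3 × 7 × 11
LCM(2244, 3388, 968, 924) = 2^3 × 3 × 7 × 11^2 × 17 = 345576.

345576 days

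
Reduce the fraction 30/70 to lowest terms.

3/7

30 = 2 × 3 × 5
70 = 2 × 5 × 7
gcd(30, 70) = 2 × 5 = 10.
Divide numerator and denominator by 10: 30/70 = 3/7.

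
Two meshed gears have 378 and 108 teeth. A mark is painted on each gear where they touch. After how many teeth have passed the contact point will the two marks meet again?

756 teeth

They coincide at every common multiple of the periods; the first is the LCM.
378 = 2 × 3^3 × 7
108 = 2^2 × 3^3
LCM(378, 108) = 2^2 × 3^3 × 7 = 756.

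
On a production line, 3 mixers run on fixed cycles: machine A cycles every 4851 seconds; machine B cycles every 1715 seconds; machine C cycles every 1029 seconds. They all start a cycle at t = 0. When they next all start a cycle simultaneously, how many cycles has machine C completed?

All finish a whole number of cycles simultaneously at t = LCM of the periods.
4851 = 3^2 × 7^2 × 11
1715 = 5 × 7^3
1029 = 3 × 7^3
LCM(4851, 1715, 1029) = 3^2 × 5 × 7^3 × 11 = 169785.
Cycles for period 1029: 169785 / 1029 = 165.

165 cycles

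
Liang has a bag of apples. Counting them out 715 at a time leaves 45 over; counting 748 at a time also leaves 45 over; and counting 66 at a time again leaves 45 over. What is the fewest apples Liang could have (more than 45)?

145905

N − 45 must be a common multiple of 715, 748, and 66.
715 = 5 × 11 × 13
748 = 2^2 × 11 × 17
66 = 2 × 3 × 11
LCM(715, 748, 66) = 2^2 × 3 × 5 × 11 × 13 × 17 = 145860.
Smallest N > 45 is LCM + 45 = 145860 + 45 = 145905.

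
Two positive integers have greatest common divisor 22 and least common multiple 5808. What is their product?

For any two positive integers, gcd × lcm = product = 22 × 5808 = 127776.

127776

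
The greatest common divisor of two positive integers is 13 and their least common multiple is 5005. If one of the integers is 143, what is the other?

For two integers, gcd × lcm = product, so the other is (13 × 5005) / 143 = 65065 / 143 = 455.

455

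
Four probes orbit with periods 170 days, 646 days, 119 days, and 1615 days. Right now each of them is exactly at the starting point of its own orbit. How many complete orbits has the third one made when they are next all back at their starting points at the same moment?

All finish a whole number of cycles simultaneously at t = LCM of the periods.
170 = 2 × 5 × 17
646 = 2 × 17 × 19
119 = 7 × 17
1615 = 5 × 17 × 19
LCM(170, 646, 119, 1615) = 2 × 5 × 7 × 17 × 19 = 22610.
Orbits for period 119: 22610 / 119 = 190.

190 orbits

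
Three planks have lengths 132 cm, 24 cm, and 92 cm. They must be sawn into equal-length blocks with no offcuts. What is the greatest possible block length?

4 cm

This is the greatest common divisor of 132, 24, and 92.
132 = 2^2 × 3 × 11
24 = 2^3 × 3
92 = 2^2 × 23
gcd(132, 24, 92) = 2^2 = 4.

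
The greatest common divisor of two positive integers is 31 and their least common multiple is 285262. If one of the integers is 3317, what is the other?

For two integers, gcd × lcm = product, so the other is (31 × 285262) / 3317 = 8843122 / 3317 = 2666.

2666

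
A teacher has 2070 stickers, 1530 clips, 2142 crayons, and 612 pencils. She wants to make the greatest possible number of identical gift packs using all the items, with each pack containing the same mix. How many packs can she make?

18 packs

The pack count must divide each quantity, so the greatest is gcd(2070, 1530, 2142, 612).
2070 = 2 × 3^2 × 5 × 23
1530 = 2 × 3^2 × 5 × 17
2142 = 2 × 3^2 × 7 × 17
612 = 2^2 × 3^2 × 17
gcd(2070, 1530, 2142, 612) = 2 × 3^2 = 18.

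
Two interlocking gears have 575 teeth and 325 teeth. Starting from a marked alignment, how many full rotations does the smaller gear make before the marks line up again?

23 rotations

They are all back at their starting positions together after one LCM of the periods.
575 = 5^2 × 23
325 = 5^2 × 13
LCM(575, 325) = 5^2 × 13 × 23 = 7475.
Rotations for period 325: 7475 / 325 = 23.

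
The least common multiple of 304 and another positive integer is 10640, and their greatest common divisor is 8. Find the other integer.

280

gcd × lcm = product of the two integers, so the other integer is (8 × 10640) / 304 = 280.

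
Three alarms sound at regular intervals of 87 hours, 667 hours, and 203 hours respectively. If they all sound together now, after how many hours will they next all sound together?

The first simultaneous occurrence is after LCM of the individual periods.
87 = 3 × 29
667 = 23 × 29
203 = 7 × 29
LCM(87, 667, 203) = 3 × 7 × 23 × 29 = 14007.

14007 hours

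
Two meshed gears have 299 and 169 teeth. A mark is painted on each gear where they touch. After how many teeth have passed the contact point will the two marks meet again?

We need the least common multiple of the intervals.
299 = 13 × 23
169 = 13^2
LCM(299, 169) = 13^2 × 23 = 3887.

3887 teeth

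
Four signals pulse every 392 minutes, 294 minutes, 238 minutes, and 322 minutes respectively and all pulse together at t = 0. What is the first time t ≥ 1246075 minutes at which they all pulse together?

Joint pulses occur at multiples of LCM(392, 294, 238, 322).
392 = 2^3 × 7^2
294 = 2 × 3 × 7^2
238 = 2 × 7 × 17
322 = 2 × 7 × 23
LCM(392, 294, 238, 322) = 2^3 × 3 × 7^2 × 17 × 23 = 459816.
Smallest multiple of 459816 that is ≥ 1246075: ⌈1246075/459816⌉ × 459816 = 3 × 459816 = 1379448.

1379448 minutes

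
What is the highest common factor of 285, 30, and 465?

15

285 = 3 × 5 × 19
30 = 2 × 3 × 5
465 = 3 × 5 × 31
gcd(285, 30, 465) = 3 × 5 = 15.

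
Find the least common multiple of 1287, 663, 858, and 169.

568854

1287 = 3^2 × 11 × 13
663 = 3 × 13 × 17
858 = 2 × 3 × 11 × 13
169 = 13^2
LCM(1287, 663, 858, 169) = 2 × 3^2 × 11 × 13^2 × 17 = 568854.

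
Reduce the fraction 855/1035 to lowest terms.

19/23

855 = 3^2 × 5 × 19
1035 = 3^2 × 5 × 23
gcd(855, 1035) = 3^2 × 5 = 45.
Divide numerator and denominator by 45: 855/1035 = 19/23.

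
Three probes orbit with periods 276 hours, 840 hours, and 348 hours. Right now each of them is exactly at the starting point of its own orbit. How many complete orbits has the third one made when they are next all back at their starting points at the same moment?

1610 orbits

All finish a whole number of cycles simultaneously at t = LCM of the periods.
276 = 2^2 × 3 × 23
840 = 2^3 × 3 × 5 × 7
348 = 2^2 × 3 × 29
LCM(276, 840, 348) = 2^3 × 3 × 5 × 7 × 23 × 29 = 560280.
Orbits for period 348: 560280 / 348 = 1610.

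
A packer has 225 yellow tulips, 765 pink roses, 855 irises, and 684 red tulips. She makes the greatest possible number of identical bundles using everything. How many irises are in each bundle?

Number of bundles = gcd(225, 765, 855, 684).
225 = 3^2 × 5^2
765 = 3^2 × 5 × 17
855 = 3^2 × 5 × 19
684 = 2^2 × 3^2 × 19
gcd(225, 765, 855, 684) = 3^2 = 9.
irises per bundle = 855 / 9 = 95.

95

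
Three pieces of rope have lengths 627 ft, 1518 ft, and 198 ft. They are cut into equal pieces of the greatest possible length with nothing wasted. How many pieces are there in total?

Piece length = gcd(627, 1518, 198).
627 = 3 × 11 × 19
1518 = 2 × 3 × 11 × 23
198 = 2 × 3^2 × 11
gcd(627, 1518, 198) = 3 × 11 = 33.
Total pieces = 627/33 + 1518/33 + 198/33 = 19 + 46 + 6 = 71.

71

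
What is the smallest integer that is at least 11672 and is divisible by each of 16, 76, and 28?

12768

The integer must be a common multiple of 16, 76, and 28, so a multiple of their LCM.
16 = 2^4
76 = 2^2 × 19
28 = 2^2 × 7
LCM(16, 76, 28) = 2^4 × 7 × 19 = 2128.
Smallest multiple of 2128 that is ≥ 11672: ⌈11672/2128⌉ × 2128 = 6 × 2128 = 12768.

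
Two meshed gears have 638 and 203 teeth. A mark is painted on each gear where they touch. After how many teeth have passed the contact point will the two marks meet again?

They coincide at every common multiple of the periods; the first is the LCM.
638 = 2 × 11 × 29
203 = 7 × 29
LCM(638, 203) = 2 × 7 × 11 × 29 = 4466.

4466 teeth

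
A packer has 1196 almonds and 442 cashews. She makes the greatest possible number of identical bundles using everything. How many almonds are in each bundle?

Number of bundles = gcd(1196, 442).
1196 = 2^2 × 13 × 23
442 = 2 × 13 × 17
gcd(1196, 442) = 2 × 13 = 26.
almonds per bundle = 1196 / 26 = 46.

46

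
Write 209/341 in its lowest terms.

209 = 11 × 19
341 = 11 × 31
gcd(209, 341) = 11.
Divide numerator and denominator by 11: 209/341 = 19/31.

19/31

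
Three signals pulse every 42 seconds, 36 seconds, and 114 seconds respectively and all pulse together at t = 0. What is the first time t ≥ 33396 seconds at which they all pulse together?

Joint pulses occur at multiples of LCM(42, 36, 114).
42 = 2 × 3 × 7
36 = 2^2 × 3^2
114 = 2 × 3 × 19
LCM(42, 36, 114) = 2^2 × 3^2 × 7 × 19 = 4788.
Smallest multiple of 4788 that is ≥ 33396: ⌈33396/4788⌉ × 4788 = 7 × 4788 = 33516.

33516 seconds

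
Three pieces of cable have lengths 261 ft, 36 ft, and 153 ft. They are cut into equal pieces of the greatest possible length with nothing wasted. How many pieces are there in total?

Piece length = gcd(261, 36, 153).
261 = 3^2 × 29
36 = 2^2 × 3^2
153 = 3^2 × 17
gcd(261, 36, 153) = 3^2 = 9.
Total pieces = 261/9 + 36/9 + 153/9 = 29 + 4 + 17 = 50.

50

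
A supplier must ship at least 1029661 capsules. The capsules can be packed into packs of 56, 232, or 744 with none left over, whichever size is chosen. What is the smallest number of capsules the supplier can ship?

1057224

The number of capsules must be a common multiple of 56, 232, and 744, so a multiple of their LCM.
56 = 2^3 × 7
232 = 2^3 × 29
744 = 2^3 × 3 × 31
LCM(56, 232, 744) = 2^3 × 3 × 7 × 29 × 31 = 151032.
Smallest multiple of 151032 that is ≥ 1029661: ⌈1029661/151032⌉ × 151032 = 7 × 151032 = 1057224.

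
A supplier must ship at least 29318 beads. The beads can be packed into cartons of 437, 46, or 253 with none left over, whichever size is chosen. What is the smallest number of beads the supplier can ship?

38456

The number of beads must be a common multiple of 437, 46, and 253, so a multiple of their LCM.
437 = 19 × 23
46 = 2 × 23
253 = 11 × 23
LCM(437, 46, 253) = 2 × 11 × 19 × 23 = 9614.
Smallest multiple of 9614 that is ≥ 29318: ⌈29318/9614⌉ × 9614 = 4 × 9614 = 38456.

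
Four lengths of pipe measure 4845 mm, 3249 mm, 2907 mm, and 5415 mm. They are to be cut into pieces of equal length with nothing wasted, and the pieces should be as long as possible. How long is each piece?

Each piece length must divide every original length, so the longest possible is gcd(4845, 3249, 2907, 5415).
4845 = 3 × 5 × 17 × 19
3249 = 3^2 × 19^2
2907 = 3^2 × 17 × 19
5415 = 3 × 5 × 19^2
gcd(4845, 3249, 2907, 5415) = 3 × 19 = 57.

57 mm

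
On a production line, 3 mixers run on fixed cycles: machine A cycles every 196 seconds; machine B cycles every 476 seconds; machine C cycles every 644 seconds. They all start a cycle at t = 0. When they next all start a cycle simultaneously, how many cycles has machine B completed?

161 cycles

They are all back at their starting positions together after one LCM of the periods.
196 = 2^2 × 7^2
476 = 2^2 × 7 × 17
644 = 2^2 × 7 × 23
LCM(196, 476, 644) = 2^2 × 7^2 × 17 × 23 = 76636.
Cycles for period 476: 76636 / 476 = 161.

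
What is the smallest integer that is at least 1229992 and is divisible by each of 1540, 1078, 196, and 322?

The integer must be a common multiple of 1540, 1078, 196, and 322, so a multiple of their LCM.
1540 = 2^2 × 5 × 7 × 11
1078 = 2 × 7^2 × 11
196 = 2^2 × 7^2
322 = 2 × 7 × 23
LCM(1540, 1078, 196, 322) = 2^2 × 5 × 7^2 × 11 × 23 = 247940.
Smallest multiple of 247940 that is ≥ 1229992: ⌈1229992/247940⌉ × 247940 = 5 × 247940 = 1239700.

1239700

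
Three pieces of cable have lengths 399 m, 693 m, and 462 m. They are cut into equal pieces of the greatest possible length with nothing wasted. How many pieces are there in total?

Piece length = gcd(399, 693, 462).
399 = 3 × 7 × 19
693 = 3^2 × 7 × 11
462 = 2 × 3 × 7 × 11
gcd(399, 693, 462) = 3 × 7 = 21.
Total pieces = 399/21 + 693/21 + 462/21 = 19 + 33 + 22 = 74.

74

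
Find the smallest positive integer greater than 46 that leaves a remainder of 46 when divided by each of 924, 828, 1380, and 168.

637606

N − 46 must be a common multiple of 924, 828, 1380, and 168.
924 = 2^2 × 3 × 7 × 11
828 = 2^2 × 3^2 × 23
1380 = 2^2 × 3 × 5 × 23
168 = 2^3 × 3 × 7
LCM(924, 828, 1380, 168) = 2^3 × 3^2 × 5 × 7 × 11 × 23 = 637560.
Smallest N > 46 is LCM + 46 = 637560 + 46 = 637606.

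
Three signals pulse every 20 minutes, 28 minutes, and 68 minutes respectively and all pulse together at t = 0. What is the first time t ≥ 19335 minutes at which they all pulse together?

Joint pulses occur at multiples of LCM(20, 28, 68).
20 = 2^2 × 5
28 = 2^2 × 7
68 = 2^2 × 17
LCM(20, 28, 68) = 2^2 × 5 × 7 × 17 = 2380.
Smallest multiple of 2380 that is ≥ 19335: ⌈19335/2380⌉ × 2380 = 9 × 2380 = 21420.

21420 minutes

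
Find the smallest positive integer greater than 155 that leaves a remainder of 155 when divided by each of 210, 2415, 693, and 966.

159545

N − 155 must be a common multiple of 210, 2415, 693, and 966.
210 = 2 × 3 × 5 × 7
2415 = 3 × 5 × 7 × 23
693 = 3^2 × 7 × 11
966 = 2 × 3 × 7 × 23
LCM(210, 2415, 693, 966) = 2 × 3^2 × 5 × 7 × 11 × 23 = 159390.
Smallest N > 155 is LCM + 155 = 159390 + 155 = 159545.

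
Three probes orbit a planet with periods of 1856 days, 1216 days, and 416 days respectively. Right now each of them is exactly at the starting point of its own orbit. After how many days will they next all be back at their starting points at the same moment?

458432 days

The first simultaneous occurrence is after LCM of the individual periods.
1856 = 2^6 × 29
1216 = 2^6 × 19
416 = 2^5 × 13
LCM(1856, 1216, 416) = 2^6 × 13 × 19 × 29 = 458432.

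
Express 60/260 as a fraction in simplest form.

3/13

60 = 2^2 × 3 × 5
260 = 2^2 × 5 × 13
gcd(60, 260) = 2^2 × 5 = 20.
Divide numerator and denominator by 20: 60/260 = 3/13.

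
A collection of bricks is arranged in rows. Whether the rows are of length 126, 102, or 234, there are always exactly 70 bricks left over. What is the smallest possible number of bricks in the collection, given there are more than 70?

N − 70 must be a common multiple of 126, 102, and 234.
126 = 2 × 3^2 × 7
102 = 2 × 3 × 17
234 = 2 × 3^2 × 13
LCM(126, 102, 234) = 2 × 3^2 × 7 × 13 × 17 = 27846.
Smallest N > 70 is LCM + 70 = 27846 + 70 = 27916.

27916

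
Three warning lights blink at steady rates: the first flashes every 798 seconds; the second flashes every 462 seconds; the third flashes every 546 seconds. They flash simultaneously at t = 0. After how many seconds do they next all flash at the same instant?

The first simultaneous occurrence is after LCM of the individual periods.
798 = 2 × 3 × 7 × 19
462 = 2 × 3 × 7 × 11
546 = 2 × 3 × 7 × 13
LCM(798, 462, 546) = 2 × 3 × 7 × 11 × 13 × 19 = 114114.

114114 seconds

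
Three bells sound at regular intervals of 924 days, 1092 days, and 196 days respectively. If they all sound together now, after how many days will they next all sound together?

84084 days

They coincide at every common multiple of the periods; the first is the LCM.
924 = 2^2 × 3 × 7 × 11
1092 = 2^2 × 3 × 7 × 13
196 = 2^2 × 7^2
LCM(924, 1092, 196) = 2^2 × 3 × 7^2 × 11 × 13 = 84084.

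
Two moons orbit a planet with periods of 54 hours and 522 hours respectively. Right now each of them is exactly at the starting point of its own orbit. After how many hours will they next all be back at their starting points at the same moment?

The first simultaneous occurrence is after LCM of the individual periods.
54 = 2 × 3^3
522 = 2 × 3^2 × 29
LCM(54, 522) = 2 × 3^3 × 29 = 1566.

1566 hours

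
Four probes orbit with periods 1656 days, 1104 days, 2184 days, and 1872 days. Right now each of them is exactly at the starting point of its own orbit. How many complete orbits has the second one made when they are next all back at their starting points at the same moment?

273 orbits

The first common completion time is the LCM of the periods.
1656 = 2^3 × 3^2 × 23
1104 = 2^4 × 3 × 23
2184 = 2^3 × 3 × 7 × 13
1872 = 2^4 × 3^2 × 13
LCM(1656, 1104, 2184, 1872) = 2^4 × 3^2 × 7 × 13 × 23 = 301392.
Orbits for period 1104: 301392 / 1104 = 273.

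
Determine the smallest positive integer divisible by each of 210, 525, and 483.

24150

210 = 2 × 3 × 5 × 7
525 = 3 × 5^2 × 7
483 = 3 × 7 × 23
LCM(210, 525, 483) = 2 × 3 × 5^2 × 7 × 23 = 24150.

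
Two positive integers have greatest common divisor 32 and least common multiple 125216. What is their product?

For any two positive integers, gcd × lcm = product = 32 × 125216 = 4006912.

4006912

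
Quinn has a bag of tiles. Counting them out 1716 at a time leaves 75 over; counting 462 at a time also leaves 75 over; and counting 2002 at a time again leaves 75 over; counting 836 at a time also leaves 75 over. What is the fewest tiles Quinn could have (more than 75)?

N − 75 must be a common multiple of 1716, 462, 2002, and 836.
1716 = 2^2 × 3 × 11 × 13
462 = 2 × 3 × 7 × 11
2002 = 2 × 7 × 11 × 13
836 = 2^2 × 11 × 19
LCM(1716, 462, 2002, 836) = 2^2 × 3 × 7 × 11 × 13 × 19 = 228228.
Smallest N > 75 is LCM + 75 = 228228 + 75 = 228303.

228303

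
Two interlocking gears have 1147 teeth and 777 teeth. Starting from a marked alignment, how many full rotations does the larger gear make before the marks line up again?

21 rotations

All finish a whole number of cycles simultaneously at t = LCM of the periods.
1147 = 31 × 37
777 = 3 × 7 × 37
LCM(1147, 777) = 3 × 7 × 31 × 37 = 24087.
Rotations for period 1147: 24087 / 1147 = 21.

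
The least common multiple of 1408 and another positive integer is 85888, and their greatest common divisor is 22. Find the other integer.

gcd × lcm = product of the two integers, so the other integer is (22 × 85888) / 1408 = 1342.

1342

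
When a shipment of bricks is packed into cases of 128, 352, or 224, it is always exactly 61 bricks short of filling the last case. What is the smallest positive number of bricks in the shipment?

9795

Being 61 short of a full case of size k means N ≡ −61 (mod k), i.e. N + 61 is a multiple of each size.
128 = 2^7
352 = 2^5 × 11
224 = 2^5 × 7
LCM(128, 352, 224) = 2^7 × 7 × 11 = 9856.
Smallest positive N is 9856 − 61 = 9795.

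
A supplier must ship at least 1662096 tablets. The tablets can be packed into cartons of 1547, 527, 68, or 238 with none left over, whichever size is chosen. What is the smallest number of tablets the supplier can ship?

The number of tablets must be a common multiple of 1547, 527, 68, and 238, so a multiple of their LCM.
1547 = 7 × 13 × 17
527 = 17 × 31
68 = 2^2 × 17
238 = 2 × 7 × 17
LCM(1547, 527, 68, 238) = 2^2 × 7 × 13 × 17 × 31 = 191828.
Smallest multiple of 191828 that is ≥ 1662096: ⌈1662096/191828⌉ × 191828 = 9 × 191828 = 1726452.

1726452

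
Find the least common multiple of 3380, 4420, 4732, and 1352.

3380 = 2^2 × 5 × 13^2
4420 = 2^2 × 5 × 13 × 17
4732 = 2^2 × 7 × 13^2
1352 = 2^3 × 13^2
LCM(3380, 4420, 4732, 1352) = 2^3 × 5 × 7 × 13^2 × 17 = 804440.

804440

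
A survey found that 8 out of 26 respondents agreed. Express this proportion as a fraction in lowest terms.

8 = 2^3
26 = 2 × 13
gcd(8, 26) = 2.
Divide numerator and denominator by 2: 8/26 = 4/13.

4/13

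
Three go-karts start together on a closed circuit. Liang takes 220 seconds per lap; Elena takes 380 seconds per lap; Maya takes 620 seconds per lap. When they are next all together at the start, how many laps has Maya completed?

209 laps

The first common completion time is the LCM of the periods.
220 = 2^2 × 5 × 11
380 = 2^2 × 5 × 19
620 = 2^2 × 5 × 31
LCM(220, 380, 620) = 2^2 × 5 × 11 × 19 × 31 = 129580.
Laps for period 620: 129580 / 620 = 209.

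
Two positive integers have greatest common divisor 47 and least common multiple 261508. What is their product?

For any two positive integers, gcd × lcm = product = 47 × 261508 = 12290876.

12290876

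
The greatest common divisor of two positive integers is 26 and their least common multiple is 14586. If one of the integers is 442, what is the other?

For two integers, gcd × lcm = product, so the other is (26 × 14586) / 442 = 379236 / 442 = 858.

858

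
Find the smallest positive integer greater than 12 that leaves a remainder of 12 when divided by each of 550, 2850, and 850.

N − 12 must be a common multiple of 550, 2850, and 850.
550 = 2 × 5^2 × 11
2850 = 2 × 3 × 5^2 × 19
850 = 2 × 5^2 × 17
LCM(550, 2850, 850) = 2 × 3 × 5^2 × 11 × 17 × 19 = 532950.
Smallest N > 12 is LCM + 12 = 532950 + 12 = 532962.

532962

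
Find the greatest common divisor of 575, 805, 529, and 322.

575 = 5^2 × 23
805 = 5 × 7 × 23
529 = 23^2
322 = 2 × 7 × 23
gcd(575, 805, 529, 322) = 23.

23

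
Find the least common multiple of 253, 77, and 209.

253 = 11 × 23
77 = 7 × 11
209 = 11 × 19
LCM(253, 77, 209) = 7 × 11 × 19 × 23 = 33649.

33649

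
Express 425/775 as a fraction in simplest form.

17/31

425 = 5^2 × 17
775 = 5^2 × 31
gcd(425, 775) = 5^2 = 25.
Divide numerator and denominator by 25: 425/775 = 17/31.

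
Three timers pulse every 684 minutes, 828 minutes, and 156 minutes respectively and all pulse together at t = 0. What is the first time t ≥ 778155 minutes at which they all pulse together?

Joint pulses occur at multiples of LCM(684, 828, 156).
684 = 2^2 × 3^2 × 19
828 = 2^2 × 3^2 × 23
156 = 2^2 × 3 × 13
LCM(684, 828, 156) = 2^2 × 3^2 × 13 × 19 × 23 = 204516.
Smallest multiple of 204516 that is ≥ 778155: ⌈778155/204516⌉ × 204516 = 4 × 204516 = 818064.

818064 minutes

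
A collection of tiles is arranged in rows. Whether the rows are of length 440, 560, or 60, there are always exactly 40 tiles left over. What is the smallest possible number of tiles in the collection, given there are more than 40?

18520

N − 40 must be a common multiple of 440, 560, and 60.
440 = 2^3 × 5 × 11
560 = 2^4 × 5 × 7
60 = 2^2 × 3 × 5
LCM(440, 560, 60) = 2^4 × 3 × 5 × 7 × 11 = 18480.
Smallest N > 40 is LCM + 40 = 18480 + 40 = 18520.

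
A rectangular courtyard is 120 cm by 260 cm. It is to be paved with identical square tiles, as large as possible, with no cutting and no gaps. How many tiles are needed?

Tile side = gcd(120, 260).
120 = 2^3 × 3 × 5
260 = 2^2 × 5 × 13
gcd(120, 260) = 2^2 × 5 = 20.
Tiles: (120/20) × (260/20) = 6 × 13 = 78.

78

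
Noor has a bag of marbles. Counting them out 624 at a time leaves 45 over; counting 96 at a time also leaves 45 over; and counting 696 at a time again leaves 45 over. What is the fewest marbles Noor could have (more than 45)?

N − 45 must be a common multiple of 624, 96, and 696.
624 = 2^4 × 3 × 13
96 = 2^5 × 3
696 = 2^3 × 3 × 29
LCM(624, 96, 696) = 2^5 × 3 × 13 × 29 = 36192.
Smallest N > 45 is LCM + 45 = 36192 + 45 = 36237.

36237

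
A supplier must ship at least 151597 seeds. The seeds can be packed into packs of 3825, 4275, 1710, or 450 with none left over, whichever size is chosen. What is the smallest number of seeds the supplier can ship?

290700

The number of seeds must be a common multiple of 3825, 4275, 1710, and 450, so a multiple of their LCM.
3825 = 3^2 × 5^2 × 17
4275 = 3^2 × 5^2 × 19
1710 = 2 × 3^2 × 5 × 19
450 = 2 × 3^2 × 5^2
LCM(3825, 4275, 1710, 450) = 2 × 3^2 × 5^2 × 17 × 19 = 145350.
Smallest multiple of 145350 that is ≥ 151597: ⌈151597/145350⌉ × 145350 = 2 × 145350 = 290700.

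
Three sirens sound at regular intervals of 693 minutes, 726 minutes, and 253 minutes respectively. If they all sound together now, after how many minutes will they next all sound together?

They coincide at every common multiple of the periods; the first is the LCM.
693 = 3^2 × 7 × 11
726 = 2 × 3 × 11^2
253 = 11 × 23
LCM(693, 726, 253) = 2 × 3^2 × 7 × 11^2 × 23 = 350658.

350658 minutes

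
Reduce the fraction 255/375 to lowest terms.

255 = 3 × 5 × 17
375 = 3 × 5^3
gcd(255, 375) = 3 × 5 = 15.
Divide numerator and denominator by 15: 255/375 = 17/25.

17/25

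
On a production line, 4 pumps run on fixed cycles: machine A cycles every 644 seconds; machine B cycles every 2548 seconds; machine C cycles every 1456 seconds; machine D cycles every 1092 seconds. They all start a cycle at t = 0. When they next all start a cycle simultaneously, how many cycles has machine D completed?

644 cycles

All finish a whole number of cycles simultaneously at t = LCM of the periods.
644 = 2^2 × 7 × 23
2548 = 2^2 × 7^2 × 13
1456 = 2^4 × 7 × 13
1092 = 2^2 × 3 × 7 × 13
LCM(644, 2548, 1456, 1092) = 2^4 × 3 × 7^2 × 13 × 23 = 703248.
Cycles for period 1092: 703248 / 1092 = 644.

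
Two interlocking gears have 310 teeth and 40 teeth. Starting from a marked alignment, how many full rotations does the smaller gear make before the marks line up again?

31 rotations

All finish a whole number of cycles simultaneously at t = LCM of the periods.
310 = 2 × 5 × 31
40 = 2^3 × 5
LCM(310, 40) = 2^3 × 5 × 31 = 1240.
Rotations for period 40: 1240 / 40 = 31.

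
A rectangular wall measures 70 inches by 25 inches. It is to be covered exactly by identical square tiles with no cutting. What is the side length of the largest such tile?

By the Euclidean algorithm:
70 = 2 × 25 + 20
25 = 1 × 20 + 5
20 = 4 × 5 + 0
gcd(70, 25) = 5.

5 inches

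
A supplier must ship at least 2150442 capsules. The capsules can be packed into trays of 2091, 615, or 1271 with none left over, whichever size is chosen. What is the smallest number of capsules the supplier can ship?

2268735

The number of capsules must be a common multiple of 2091, 615, and 1271, so a multiple of their LCM.
2091 = 3 × 17 × 41
615 = 3 × 5 × 41
1271 = 31 × 41
LCM(2091, 615, 1271) = 3 × 5 × 17 × 31 × 41 = 324105.
Smallest multiple of 324105 that is ≥ 2150442: ⌈2150442/324105⌉ × 324105 = 7 × 324105 = 2268735.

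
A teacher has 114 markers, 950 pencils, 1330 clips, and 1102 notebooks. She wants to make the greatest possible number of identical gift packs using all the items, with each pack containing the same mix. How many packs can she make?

38 packs

The pack count must divide each quantity, so the greatest is gcd(114, 950, 1330, 1102).
114 = 2 × 3 × 19
950 = 2 × 5^2 × 19
1330 = 2 × 5 × 7 × 19
1102 = 2 × 19 × 29
gcd(114, 950, 1330, 1102) = 2 × 19 = 38.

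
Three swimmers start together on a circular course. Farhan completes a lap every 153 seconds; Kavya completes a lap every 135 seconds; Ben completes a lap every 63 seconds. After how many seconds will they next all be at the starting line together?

We need the least common multiple of the intervals.
153 = 3^2 × 17
135 = 3^3 × 5
63 = 3^2 × 7
LCM(153, 135, 63) = 3^3 × 5 × 7 × 17 = 16065.

16065 seconds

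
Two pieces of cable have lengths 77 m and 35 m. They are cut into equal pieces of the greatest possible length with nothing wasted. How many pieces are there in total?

Piece length = gcd(77, 35).
77 = 7 × 11
35 = 5 × 7
gcd(77, 35) = 7.
Total pieces = 77/7 + 35/7 = 11 + 5 = 16.

16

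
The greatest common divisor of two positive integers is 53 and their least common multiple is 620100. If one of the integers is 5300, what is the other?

For two integers, gcd × lcm = product, so the other is (53 × 620100) / 5300 = 32865300 / 5300 = 6201.

6201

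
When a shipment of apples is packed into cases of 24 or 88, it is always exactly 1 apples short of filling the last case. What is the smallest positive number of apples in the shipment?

Being 1 short of a full case of size k means N ≡ −1 (mod k), i.e. N + 1 is a multiple of each size.
24 = 2^3 × 3
88 = 2^3 × 11
LCM(24, 88) = 2^3 × 3 × 11 = 264.
Smallest positive N is 264 − 1 = 263.

263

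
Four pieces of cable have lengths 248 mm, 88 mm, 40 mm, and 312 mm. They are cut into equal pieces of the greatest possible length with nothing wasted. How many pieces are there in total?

Piece length = gcd(248, 88, 40, 312).
248 = 2^3 × 31
88 = 2^3 × 11
40 = 2^3 × 5
312 = 2^3 × 3 × 13
gcd(248, 88, 40, 312) = 2^3 = 8.
Total pieces = 248/8 + 88/8 + 40/8 + 312/8 = 31 + 11 + 5 + 39 = 86.

86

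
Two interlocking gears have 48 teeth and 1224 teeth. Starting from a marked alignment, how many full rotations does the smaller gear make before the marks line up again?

They are all back at their starting positions together after one LCM of the periods.
48 = 2^4 × 3
1224 = 2^3 × 3^2 × 17
LCM(48, 1224) = 2^4 × 3^2 × 17 = 2448.
Rotations for period 48: 2448 / 48 = 51.

51 rotations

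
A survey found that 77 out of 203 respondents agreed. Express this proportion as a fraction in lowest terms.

11/29

77 = 7 × 11
203 = 7 × 29
gcd(77, 203) = 7.
Divide numerator and denominator by 7: 77/203 = 11/29.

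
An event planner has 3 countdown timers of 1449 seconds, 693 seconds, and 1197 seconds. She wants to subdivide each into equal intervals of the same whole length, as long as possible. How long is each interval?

63 seconds

The interval must divide each timer length; the longest such is the gcd.
1449 = 3^2 × 7 × 23
693 = 3^2 × 7 × 11
1197 = 3^2 × 7 × 19
gcd(1449, 693, 1197) = 3^2 × 7 = 63.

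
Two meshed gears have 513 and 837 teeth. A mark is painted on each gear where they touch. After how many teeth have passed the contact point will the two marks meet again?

15903 teeth

The first simultaneous occurrence is after LCM of the individual periods.
513 = 3^3 × 19
837 = 3^3 × 31
LCM(513, 837) = 3^3 × 19 × 31 = 15903.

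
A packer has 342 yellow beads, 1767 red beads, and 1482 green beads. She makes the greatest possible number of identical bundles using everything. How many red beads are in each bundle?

31

Number of bundles = gcd(342, 1767, 1482).
342 = 2 × 3^2 × 19
1767 = 3 × 19 × 31
1482 = 2 × 3 × 13 × 19
gcd(342, 1767, 1482) = 3 × 19 = 57.
red beads per bundle = 1767 / 57 = 31.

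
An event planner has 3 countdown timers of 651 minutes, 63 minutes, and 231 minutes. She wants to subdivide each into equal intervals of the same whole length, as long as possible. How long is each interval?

21 minutes

The interval must divide each timer length; the longest such is the gcd.
651 = 3 × 7 × 31
63 = 3^2 × 7
231 = 3 × 7 × 11
gcd(651, 63, 231) = 3 × 7 = 21.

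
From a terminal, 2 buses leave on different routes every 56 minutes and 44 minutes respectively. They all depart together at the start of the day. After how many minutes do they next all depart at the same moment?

616 minutes

They coincide at every common multiple of the periods; the first is the LCM.
56 = 2^3 × 7
44 = 2^2 × 11
LCM(56, 44) = 2^3 × 7 × 11 = 616.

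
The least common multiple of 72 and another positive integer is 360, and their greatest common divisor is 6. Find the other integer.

30

gcd × lcm = product of the two integers, so the other integer is (6 × 360) / 72 = 30.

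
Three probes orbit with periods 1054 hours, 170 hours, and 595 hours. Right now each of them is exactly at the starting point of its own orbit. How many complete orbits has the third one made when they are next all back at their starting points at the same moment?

They are all back at their starting positions together after one LCM of the periods.
1054 = 2 × 17 × 31
170 = 2 × 5 × 17
595 = 5 × 7 × 17
LCM(1054, 170, 595) = 2 × 5 × 7 × 17 × 31 = 36890.
Orbits for period 595: 36890 / 595 = 62.

62 orbits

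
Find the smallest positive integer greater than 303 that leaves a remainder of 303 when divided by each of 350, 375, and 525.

N − 303 must be a common multiple of 350, 375, and 525.
350 = 2 × 5^2 × 7
375 = 3 × 5^3
525 = 3 × 5^2 × 7
LCM(350, 375, 525) = 2 × 3 × 5^3 × 7 = 5250.
Smallest N > 303 is LCM + 303 = 5250 + 303 = 5553.

5553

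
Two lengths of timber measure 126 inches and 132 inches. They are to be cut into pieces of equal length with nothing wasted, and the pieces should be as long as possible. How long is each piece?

6 inches

The greatest length dividing all of 126 and 132 is their gcd.
126 = 2 × 3^2 × 7
132 = 2^2 × 3 × 11
gcd(126, 132) = 2 × 3 = 6.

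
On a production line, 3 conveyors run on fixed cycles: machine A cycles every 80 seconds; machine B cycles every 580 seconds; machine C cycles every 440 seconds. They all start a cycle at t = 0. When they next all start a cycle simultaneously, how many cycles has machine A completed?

The first common completion time is the LCM of the periods.
80 = 2^4 × 5
580 = 2^2 × 5 × 29
440 = 2^3 × 5 × 11
LCM(80, 580, 440) = 2^4 × 5 × 11 × 29 = 25520.
Cycles for period 80: 25520 / 80 = 319.

319 cycles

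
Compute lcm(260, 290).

260 = 2^2 × 5 × 13
290 = 2 × 5 × 29
LCM(260, 290) = 2^2 × 5 × 13 × 29 = 7540.

7540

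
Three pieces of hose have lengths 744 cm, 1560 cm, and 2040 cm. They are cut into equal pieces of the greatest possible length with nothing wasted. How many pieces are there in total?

181

Piece length = gcd(744, 1560, 2040).
744 = 2^3 × 3 × 31
1560 = 2^3 × 3 × 5 × 13
2040 = 2^3 × 3 × 5 × 17
gcd(744, 1560, 2040) = 2^3 × 3 = 24.
Total pieces = 744/24 + 1560/24 + 2040/24 = 31 + 65 + 85 = 181.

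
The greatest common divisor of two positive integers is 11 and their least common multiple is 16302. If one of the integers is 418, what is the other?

For two integers, gcd × lcm = product, so the other is (11 × 16302) / 418 = 179322 / 418 = 429.

429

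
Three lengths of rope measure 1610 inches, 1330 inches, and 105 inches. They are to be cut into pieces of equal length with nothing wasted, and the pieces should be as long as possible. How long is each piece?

The greatest length dividing all of 1610, 1330, and 105 is their gcd.
1610 = 2 × 5 × 7 × 23
1330 = 2 × 5 × 7 × 19
105 = 3 × 5 × 7
gcd(1610, 1330, 105) = 5 × 7 = 35.

35 inches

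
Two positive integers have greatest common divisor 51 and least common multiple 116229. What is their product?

5927679

For any two positive integers, gcd × lcm = product = 51 × 116229 = 5927679.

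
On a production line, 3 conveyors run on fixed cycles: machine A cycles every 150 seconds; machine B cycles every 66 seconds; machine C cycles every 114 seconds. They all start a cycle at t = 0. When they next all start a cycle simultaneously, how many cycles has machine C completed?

The first common completion time is the LCM of the periods.
150 = 2 × 3 × 5^2
66 = 2 × 3 × 11
114 = 2 × 3 × 19
LCM(150, 66, 114) = 2 × 3 × 5^2 × 11 × 19 = 31350.
Cycles for period 114: 31350 / 114 = 275.

275 cycles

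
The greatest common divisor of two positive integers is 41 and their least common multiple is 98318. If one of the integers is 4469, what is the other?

For two integers, gcd × lcm = product, so the other is (41 × 98318) / 4469 = 4031038 / 4469 = 902.

902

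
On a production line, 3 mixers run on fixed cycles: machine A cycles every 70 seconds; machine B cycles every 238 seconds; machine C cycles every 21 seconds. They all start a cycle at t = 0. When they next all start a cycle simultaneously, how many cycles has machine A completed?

51 cycles

They are all back at their starting positions together after one LCM of the periods.
70 = 2 × 5 × 7
238 = 2 × 7 × 17
21 = 3 × 7
LCM(70, 238, 21) = 2 × 3 × 5 × 7 × 17 = 3570.
Cycles for period 70: 3570 / 70 = 51.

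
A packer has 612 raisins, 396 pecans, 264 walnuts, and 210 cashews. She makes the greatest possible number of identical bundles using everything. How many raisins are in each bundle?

Number of bundles = gcd(612, 396, 264, 210).
612 = 2^2 × 3^2 × 17
396 = 2^2 × 3^2 × 11
264 = 2^3 × 3 × 11
210 = 2 × 3 × 5 × 7
gcd(612, 396, 264, 210) = 2 × 3 = 6.
raisins per bundle = 612 / 6 = 102.

102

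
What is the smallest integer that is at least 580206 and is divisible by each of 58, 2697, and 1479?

The integer must be a common multiple of 58, 2697, and 1479, so a multiple of their LCM.
58 = 2 × 29
2697 = 3 × 29 × 31
1479 = 3 × 17 × 29
LCM(58, 2697, 1479) = 2 × 3 × 17 × 29 × 31 = 91698.
Smallest multiple of 91698 that is ≥ 580206: ⌈580206/91698⌉ × 91698 = 7 × 91698 = 641886.

641886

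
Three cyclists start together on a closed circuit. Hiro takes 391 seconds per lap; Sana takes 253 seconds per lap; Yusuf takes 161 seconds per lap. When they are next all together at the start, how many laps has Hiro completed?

They are all back at their starting positions together after one LCM of the periods.
391 = 17 × 23
253 = 11 × 23
161 = 7 × 23
LCM(391, 253, 161) = 7 × 11 × 17 × 23 = 30107.
Laps for period 391: 30107 / 391 = 77.

77 laps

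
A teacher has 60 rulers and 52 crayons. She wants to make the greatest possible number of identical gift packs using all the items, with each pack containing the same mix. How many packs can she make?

By the Euclidean algorithm:
60 = 1 × 52 + 8
52 = 6 × 8 + 4
8 = 2 × 4 + 0
gcd(60, 52) = 4.

4 packs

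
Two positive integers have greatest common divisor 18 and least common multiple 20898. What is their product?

376164

For any two positive integers, gcd × lcm = product = 18 × 20898 = 376164.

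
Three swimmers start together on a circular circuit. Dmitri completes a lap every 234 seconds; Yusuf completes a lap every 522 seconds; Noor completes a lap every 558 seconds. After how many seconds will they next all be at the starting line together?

They coincide at every common multiple of the periods; the first is the LCM.
234 = 2 × 3^2 × 13
522 = 2 × 3^2 × 29
558 = 2 × 3^2 × 31
LCM(234, 522, 558) = 2 × 3^2 × 13 × 29 × 31 = 210366.

210366 seconds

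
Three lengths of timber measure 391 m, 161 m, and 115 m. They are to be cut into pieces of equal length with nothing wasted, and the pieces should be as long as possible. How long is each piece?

The greatest length dividing all of 391, 161, and 115 is their gcd.
391 = 17 × 23
161 = 7 × 23
115 = 5 × 23
gcd(391, 161, 115) = 23.

23 m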